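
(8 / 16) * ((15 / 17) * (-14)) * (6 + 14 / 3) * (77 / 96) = -2695 / 51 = -52.84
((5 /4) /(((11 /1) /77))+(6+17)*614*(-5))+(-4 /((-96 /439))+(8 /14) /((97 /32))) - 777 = -1162878809 /16296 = -71359.77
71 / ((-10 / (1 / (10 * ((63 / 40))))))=-142 / 315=-0.45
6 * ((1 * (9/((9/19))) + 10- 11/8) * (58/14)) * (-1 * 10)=-96135/14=-6866.79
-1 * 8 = -8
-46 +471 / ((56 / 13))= 3547 / 56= 63.34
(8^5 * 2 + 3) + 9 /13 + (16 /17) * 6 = 14485520 /221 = 65545.34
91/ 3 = 30.33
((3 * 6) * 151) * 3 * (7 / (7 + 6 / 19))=1084482 / 139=7802.03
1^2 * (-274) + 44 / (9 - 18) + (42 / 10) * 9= -241.09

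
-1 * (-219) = 219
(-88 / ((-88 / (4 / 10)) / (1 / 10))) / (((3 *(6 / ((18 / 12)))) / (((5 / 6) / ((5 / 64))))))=8 / 225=0.04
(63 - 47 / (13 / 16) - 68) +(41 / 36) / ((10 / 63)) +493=227411 / 520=437.33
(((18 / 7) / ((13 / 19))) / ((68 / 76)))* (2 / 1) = 12996 / 1547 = 8.40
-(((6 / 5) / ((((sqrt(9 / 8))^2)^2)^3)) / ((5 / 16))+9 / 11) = -132132763 / 48715425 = -2.71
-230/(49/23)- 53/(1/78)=-207856/49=-4241.96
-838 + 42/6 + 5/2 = -1657/2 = -828.50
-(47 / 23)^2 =-2209 / 529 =-4.18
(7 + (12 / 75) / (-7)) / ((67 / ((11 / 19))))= 13431 / 222775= 0.06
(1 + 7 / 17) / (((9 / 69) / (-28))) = -5152 / 17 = -303.06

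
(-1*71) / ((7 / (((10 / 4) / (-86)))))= 355 / 1204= 0.29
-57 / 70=-0.81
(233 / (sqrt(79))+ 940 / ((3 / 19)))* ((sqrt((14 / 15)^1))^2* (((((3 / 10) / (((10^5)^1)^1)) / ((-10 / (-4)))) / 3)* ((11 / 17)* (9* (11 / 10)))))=592053* sqrt(79) / 83937500000+ 756371 / 53125000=0.01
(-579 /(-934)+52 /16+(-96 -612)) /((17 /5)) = -6576575 /31756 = -207.10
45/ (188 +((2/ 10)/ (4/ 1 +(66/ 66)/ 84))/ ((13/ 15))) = 39429/ 164776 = 0.24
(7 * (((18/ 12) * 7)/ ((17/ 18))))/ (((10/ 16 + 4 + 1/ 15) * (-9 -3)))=-13230/ 9571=-1.38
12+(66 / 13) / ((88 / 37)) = 14.13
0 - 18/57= -6/19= -0.32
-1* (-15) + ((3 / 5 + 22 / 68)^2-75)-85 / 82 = -71311641 / 1184900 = -60.18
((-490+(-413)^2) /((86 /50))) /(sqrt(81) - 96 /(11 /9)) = -3118115 /2193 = -1421.85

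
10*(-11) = -110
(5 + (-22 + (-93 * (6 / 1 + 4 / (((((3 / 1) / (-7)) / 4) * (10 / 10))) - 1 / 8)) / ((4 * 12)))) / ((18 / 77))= 1299529 / 6912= 188.01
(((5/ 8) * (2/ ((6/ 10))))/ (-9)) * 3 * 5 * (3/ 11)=-125/ 132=-0.95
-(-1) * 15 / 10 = 3 / 2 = 1.50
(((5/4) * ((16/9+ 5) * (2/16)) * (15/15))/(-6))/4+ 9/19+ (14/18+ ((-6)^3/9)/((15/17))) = -25.99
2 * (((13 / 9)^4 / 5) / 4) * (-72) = -114244 / 3645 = -31.34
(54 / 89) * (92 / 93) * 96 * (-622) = -98883072 / 2759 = -35840.19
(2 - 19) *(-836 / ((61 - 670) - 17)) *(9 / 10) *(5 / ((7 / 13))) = -415701 / 2191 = -189.73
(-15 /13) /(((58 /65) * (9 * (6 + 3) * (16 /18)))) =-25 /1392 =-0.02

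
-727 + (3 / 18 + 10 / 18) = -13073 / 18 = -726.28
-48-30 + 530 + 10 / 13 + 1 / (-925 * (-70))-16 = 367650513 / 841750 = 436.77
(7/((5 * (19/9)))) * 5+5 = 158/19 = 8.32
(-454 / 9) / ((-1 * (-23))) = -454 / 207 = -2.19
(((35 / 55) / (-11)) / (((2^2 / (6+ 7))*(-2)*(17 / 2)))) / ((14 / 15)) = 195 / 16456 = 0.01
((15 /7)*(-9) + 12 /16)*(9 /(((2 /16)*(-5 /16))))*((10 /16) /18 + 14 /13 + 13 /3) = 23253.48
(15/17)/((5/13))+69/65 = 3708/1105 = 3.36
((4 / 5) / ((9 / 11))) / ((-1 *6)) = -22 / 135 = -0.16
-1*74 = -74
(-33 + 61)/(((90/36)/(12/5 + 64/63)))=8608/225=38.26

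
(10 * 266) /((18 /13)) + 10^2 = 18190 /9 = 2021.11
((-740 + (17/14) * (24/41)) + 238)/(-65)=28774/3731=7.71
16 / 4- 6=-2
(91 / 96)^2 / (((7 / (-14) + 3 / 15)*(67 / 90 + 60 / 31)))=-6417775 / 5742336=-1.12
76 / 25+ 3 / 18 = 481 / 150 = 3.21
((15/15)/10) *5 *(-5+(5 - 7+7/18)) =-119/36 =-3.31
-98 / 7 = -14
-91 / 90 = -1.01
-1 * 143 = -143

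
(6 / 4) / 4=3 / 8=0.38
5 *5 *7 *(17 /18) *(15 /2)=14875 /12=1239.58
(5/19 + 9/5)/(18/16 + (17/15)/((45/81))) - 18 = -208646/12027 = -17.35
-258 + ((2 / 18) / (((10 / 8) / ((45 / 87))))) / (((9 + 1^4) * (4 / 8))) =-112226 / 435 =-257.99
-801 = -801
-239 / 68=-3.51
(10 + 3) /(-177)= -13 /177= -0.07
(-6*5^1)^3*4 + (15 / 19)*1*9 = -107992.89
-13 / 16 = -0.81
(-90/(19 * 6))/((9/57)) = -5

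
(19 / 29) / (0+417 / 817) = 15523 / 12093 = 1.28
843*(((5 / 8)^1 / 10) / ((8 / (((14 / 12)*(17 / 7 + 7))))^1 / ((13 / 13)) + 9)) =9273 / 1712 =5.42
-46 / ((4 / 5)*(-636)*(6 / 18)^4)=7.32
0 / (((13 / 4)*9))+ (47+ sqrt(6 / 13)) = sqrt(78) / 13+ 47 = 47.68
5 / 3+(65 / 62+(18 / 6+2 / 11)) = 12065 / 2046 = 5.90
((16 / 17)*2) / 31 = 32 / 527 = 0.06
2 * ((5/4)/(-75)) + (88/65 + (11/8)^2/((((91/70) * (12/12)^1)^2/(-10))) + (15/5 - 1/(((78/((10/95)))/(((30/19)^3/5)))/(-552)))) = -3319566971/528581976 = -6.28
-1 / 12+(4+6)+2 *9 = 335 / 12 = 27.92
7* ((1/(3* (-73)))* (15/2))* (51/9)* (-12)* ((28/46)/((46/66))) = 549780/38617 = 14.24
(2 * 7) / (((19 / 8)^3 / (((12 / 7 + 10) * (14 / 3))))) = 1175552 / 20577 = 57.13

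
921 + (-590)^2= 349021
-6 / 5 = -1.20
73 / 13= 5.62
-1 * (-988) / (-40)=-247 / 10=-24.70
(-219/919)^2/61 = 47961/51518221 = 0.00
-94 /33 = -2.85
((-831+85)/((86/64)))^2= 569872384/1849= 308205.72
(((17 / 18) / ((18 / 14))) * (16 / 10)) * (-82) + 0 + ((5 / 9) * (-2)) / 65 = -507506 / 5265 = -96.39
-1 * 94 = -94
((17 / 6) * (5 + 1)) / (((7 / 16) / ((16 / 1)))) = 4352 / 7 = 621.71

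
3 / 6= 1 / 2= 0.50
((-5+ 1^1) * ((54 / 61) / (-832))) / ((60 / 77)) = 693 / 126880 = 0.01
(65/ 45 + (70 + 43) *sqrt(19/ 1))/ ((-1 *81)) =-113 *sqrt(19)/ 81- 13/ 729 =-6.10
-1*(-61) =61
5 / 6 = 0.83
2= 2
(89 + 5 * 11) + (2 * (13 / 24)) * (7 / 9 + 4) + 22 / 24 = 8105 / 54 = 150.09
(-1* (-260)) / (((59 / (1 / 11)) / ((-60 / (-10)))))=1560 / 649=2.40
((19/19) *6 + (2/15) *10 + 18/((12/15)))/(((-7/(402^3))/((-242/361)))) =469024258824/2527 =185605167.72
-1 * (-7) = 7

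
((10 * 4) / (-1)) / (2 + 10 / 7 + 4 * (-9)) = 70 / 57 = 1.23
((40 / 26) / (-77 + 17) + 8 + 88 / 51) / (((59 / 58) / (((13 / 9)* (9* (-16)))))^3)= -82924513.41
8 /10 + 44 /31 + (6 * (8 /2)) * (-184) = -684136 /155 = -4413.78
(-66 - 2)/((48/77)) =-1309/12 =-109.08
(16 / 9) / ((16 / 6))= 2 / 3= 0.67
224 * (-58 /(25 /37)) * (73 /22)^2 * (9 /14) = -411697224 /3025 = -136098.26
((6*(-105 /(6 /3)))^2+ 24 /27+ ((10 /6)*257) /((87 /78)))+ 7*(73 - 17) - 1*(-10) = 26103109 /261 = 100011.91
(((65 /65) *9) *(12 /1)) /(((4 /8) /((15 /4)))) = 810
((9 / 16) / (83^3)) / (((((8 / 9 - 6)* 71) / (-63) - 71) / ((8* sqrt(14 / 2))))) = -5103* sqrt(7) / 42301945834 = -0.00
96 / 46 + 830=19138 / 23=832.09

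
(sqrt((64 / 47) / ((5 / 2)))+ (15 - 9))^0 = 1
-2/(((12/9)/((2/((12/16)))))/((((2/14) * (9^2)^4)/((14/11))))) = -947027862/49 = -19327099.22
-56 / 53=-1.06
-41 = -41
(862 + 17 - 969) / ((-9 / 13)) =130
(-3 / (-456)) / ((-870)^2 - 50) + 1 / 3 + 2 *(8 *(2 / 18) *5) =9548419609 / 1035370800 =9.22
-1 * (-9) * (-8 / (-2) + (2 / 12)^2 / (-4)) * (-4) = -575 / 4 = -143.75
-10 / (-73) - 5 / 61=245 / 4453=0.06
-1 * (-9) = 9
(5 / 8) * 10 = 6.25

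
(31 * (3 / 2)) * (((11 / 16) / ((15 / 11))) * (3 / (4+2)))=3751 / 320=11.72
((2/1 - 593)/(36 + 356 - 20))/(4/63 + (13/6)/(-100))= -620550/16337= -37.98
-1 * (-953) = 953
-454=-454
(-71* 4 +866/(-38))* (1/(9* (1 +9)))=-1943/570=-3.41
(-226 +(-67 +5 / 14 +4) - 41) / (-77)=4615 / 1078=4.28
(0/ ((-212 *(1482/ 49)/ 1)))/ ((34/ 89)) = 0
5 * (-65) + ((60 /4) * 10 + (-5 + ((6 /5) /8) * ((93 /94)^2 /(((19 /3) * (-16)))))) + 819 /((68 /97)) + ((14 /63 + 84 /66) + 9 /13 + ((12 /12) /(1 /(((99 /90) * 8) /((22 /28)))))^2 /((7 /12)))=7084771606747709 /5877014457600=1205.51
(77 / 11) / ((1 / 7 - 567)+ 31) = -49 / 3751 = -0.01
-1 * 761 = -761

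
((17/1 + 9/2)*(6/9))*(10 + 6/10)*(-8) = -18232/15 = -1215.47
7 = 7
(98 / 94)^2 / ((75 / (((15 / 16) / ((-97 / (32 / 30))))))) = -2401 / 16070475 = -0.00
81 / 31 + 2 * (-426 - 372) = -1593.39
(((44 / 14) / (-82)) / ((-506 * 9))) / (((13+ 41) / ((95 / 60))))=19 / 76994064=0.00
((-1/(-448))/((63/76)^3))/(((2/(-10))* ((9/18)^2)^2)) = -0.31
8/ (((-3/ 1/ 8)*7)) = -64/ 21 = -3.05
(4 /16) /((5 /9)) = 9 /20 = 0.45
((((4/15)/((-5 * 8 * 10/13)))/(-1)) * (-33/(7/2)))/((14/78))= -5577/12250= -0.46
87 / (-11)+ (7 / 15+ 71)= 10487 / 165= 63.56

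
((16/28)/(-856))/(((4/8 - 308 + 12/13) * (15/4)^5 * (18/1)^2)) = 3328/367228129865625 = 0.00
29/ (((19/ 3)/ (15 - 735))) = -62640/ 19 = -3296.84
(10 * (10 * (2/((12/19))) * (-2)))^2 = 3610000/9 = 401111.11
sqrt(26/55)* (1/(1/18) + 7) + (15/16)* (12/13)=45/52 + 5* sqrt(1430)/11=18.05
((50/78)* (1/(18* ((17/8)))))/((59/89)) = 0.03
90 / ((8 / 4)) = 45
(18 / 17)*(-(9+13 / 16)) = -1413 / 136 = -10.39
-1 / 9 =-0.11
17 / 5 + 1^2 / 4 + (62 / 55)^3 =3382387 / 665500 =5.08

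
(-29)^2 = 841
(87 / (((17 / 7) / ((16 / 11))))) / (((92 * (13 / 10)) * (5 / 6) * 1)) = 0.52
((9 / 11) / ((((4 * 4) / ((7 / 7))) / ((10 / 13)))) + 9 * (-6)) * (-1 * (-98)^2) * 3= 444648393 / 286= 1554714.66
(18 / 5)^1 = 3.60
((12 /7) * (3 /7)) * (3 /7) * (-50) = -5400 /343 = -15.74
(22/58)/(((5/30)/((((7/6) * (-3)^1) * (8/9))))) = -616/87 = -7.08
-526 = -526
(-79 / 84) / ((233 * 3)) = -79 / 58716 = -0.00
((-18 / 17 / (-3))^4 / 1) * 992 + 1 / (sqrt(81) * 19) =219926593 / 14282091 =15.40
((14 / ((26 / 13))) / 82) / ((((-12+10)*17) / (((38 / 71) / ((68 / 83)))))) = -11039 / 6730232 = -0.00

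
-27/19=-1.42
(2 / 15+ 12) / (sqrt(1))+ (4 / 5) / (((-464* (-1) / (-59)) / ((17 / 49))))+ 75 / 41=48685139 / 3495660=13.93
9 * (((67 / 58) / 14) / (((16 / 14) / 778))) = 234567 / 464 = 505.53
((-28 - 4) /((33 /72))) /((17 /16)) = -65.71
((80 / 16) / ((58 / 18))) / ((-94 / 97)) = -4365 / 2726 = -1.60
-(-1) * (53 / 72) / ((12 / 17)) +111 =96805 / 864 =112.04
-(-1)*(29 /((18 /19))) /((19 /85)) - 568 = -7759 /18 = -431.06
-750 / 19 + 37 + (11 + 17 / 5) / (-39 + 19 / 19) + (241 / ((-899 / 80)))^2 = 35094225529 / 76779095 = 457.08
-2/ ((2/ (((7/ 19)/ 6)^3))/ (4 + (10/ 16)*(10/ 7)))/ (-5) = 6713/ 29630880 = 0.00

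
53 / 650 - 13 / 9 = -7973 / 5850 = -1.36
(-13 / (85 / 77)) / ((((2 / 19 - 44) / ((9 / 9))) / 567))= 3594591 / 23630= 152.12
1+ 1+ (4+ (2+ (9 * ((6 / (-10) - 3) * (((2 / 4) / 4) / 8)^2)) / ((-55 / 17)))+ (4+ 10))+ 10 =18023777 / 563200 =32.00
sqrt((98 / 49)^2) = 2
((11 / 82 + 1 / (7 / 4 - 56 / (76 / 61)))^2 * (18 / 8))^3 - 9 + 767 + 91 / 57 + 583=1864269760280697797364429307595905813345 / 1388555491454590591917019881099890688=1342.60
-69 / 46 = -3 / 2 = -1.50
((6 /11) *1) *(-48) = -26.18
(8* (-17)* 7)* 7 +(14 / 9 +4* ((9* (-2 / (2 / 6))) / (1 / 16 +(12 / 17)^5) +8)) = -366472591034 / 48610521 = -7538.96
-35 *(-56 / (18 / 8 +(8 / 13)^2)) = 1324960 / 1777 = 745.62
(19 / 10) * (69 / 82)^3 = 6241671 / 5513680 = 1.13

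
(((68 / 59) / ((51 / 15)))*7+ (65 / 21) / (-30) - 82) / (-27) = 592715 / 200718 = 2.95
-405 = -405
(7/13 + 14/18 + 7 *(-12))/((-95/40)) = 77392/2223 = 34.81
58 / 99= 0.59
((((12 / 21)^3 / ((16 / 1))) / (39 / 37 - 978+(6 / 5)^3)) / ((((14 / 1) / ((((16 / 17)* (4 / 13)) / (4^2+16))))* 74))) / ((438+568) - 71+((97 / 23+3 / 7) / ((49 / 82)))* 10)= -230 / 2229910356757083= -0.00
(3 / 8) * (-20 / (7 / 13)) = -195 / 14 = -13.93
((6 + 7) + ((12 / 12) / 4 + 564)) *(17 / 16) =39253 / 64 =613.33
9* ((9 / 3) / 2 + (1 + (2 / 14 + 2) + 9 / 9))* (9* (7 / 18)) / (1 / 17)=12087 / 4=3021.75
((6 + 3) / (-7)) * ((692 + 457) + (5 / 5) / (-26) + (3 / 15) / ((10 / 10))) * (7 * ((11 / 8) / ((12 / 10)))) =-4929903 / 416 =-11850.73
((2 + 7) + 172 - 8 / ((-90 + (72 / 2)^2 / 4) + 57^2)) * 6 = 1260830 / 1161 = 1085.99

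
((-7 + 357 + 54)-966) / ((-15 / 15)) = 562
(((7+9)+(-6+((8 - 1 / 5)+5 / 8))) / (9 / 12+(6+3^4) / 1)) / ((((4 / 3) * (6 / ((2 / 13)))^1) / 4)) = 737 / 45630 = 0.02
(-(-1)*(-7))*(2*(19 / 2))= -133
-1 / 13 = -0.08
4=4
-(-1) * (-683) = -683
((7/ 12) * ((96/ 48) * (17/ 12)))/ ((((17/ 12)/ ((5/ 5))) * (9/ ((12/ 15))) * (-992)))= -7/ 66960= -0.00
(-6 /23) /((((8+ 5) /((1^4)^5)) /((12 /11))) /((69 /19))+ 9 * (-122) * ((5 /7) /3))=1512 /1496221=0.00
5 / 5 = 1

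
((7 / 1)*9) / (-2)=-63 / 2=-31.50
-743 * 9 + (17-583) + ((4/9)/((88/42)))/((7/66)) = -7251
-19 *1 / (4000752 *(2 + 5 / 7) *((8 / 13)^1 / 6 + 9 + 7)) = -13 / 119641536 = -0.00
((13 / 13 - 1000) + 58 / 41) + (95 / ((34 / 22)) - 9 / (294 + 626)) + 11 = -593226873 / 641240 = -925.12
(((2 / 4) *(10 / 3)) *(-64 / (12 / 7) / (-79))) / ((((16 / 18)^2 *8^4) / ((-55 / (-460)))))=3465 / 119078912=0.00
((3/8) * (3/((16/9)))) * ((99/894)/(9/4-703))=-2673/26729408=-0.00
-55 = -55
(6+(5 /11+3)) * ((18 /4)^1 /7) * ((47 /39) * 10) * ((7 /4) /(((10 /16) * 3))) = 752 /11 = 68.36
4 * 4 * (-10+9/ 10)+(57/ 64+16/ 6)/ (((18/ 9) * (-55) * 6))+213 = 1708049/ 25344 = 67.39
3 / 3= 1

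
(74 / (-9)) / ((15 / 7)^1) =-518 / 135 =-3.84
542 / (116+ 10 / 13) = 3523 / 759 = 4.64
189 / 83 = 2.28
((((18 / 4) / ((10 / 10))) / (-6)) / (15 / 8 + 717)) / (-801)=2 / 1535517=0.00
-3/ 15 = -1/ 5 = -0.20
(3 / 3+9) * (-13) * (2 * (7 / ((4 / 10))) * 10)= -45500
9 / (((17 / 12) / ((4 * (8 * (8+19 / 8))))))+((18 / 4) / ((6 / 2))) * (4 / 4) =71763 / 34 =2110.68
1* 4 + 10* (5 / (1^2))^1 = 54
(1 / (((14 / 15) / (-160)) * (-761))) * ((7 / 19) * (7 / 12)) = 700 / 14459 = 0.05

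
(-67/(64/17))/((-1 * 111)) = 0.16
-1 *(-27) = 27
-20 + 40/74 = -19.46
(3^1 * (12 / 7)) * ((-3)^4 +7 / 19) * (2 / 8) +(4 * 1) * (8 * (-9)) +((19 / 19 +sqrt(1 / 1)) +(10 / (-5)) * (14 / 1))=-27848 / 133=-209.38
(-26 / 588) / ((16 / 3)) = -13 / 1568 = -0.01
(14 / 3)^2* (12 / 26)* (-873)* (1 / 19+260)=-563629752 / 247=-2281901.83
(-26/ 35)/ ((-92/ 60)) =78/ 161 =0.48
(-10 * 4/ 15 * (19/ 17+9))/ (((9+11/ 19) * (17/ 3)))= -13072/ 26299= -0.50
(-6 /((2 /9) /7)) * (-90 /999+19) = -132237 /37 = -3573.97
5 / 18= 0.28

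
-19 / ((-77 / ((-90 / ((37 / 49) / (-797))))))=9540090 / 407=23440.02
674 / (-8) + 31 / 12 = -81.67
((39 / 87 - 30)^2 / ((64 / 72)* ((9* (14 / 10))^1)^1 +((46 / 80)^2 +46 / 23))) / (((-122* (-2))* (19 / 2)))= 587559200 / 21101691631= 0.03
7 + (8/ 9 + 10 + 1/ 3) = 164/ 9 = 18.22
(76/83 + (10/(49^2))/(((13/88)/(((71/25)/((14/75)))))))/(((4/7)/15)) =91440285/2590679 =35.30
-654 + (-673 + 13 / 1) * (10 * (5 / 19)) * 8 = -276426 / 19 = -14548.74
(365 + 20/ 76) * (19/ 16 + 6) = 199525/ 76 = 2625.33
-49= -49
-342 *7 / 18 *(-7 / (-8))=-931 / 8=-116.38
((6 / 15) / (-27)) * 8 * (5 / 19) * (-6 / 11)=32 / 1881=0.02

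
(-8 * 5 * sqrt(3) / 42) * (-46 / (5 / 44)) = 8096 * sqrt(3) / 21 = 667.75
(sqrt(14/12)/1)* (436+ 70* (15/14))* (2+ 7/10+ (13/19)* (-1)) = 195713* sqrt(42)/1140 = 1112.60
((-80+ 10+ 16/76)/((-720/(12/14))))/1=221/2660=0.08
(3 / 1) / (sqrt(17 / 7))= 3 * sqrt(119) / 17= 1.93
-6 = -6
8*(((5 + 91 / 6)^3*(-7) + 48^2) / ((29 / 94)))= -1118906722 / 783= -1428999.64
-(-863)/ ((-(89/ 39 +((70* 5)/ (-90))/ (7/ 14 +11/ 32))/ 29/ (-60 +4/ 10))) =-23559967314/ 36755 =-641000.34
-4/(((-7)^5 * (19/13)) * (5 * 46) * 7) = 26/257063065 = 0.00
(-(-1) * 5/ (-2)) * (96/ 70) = -24/ 7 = -3.43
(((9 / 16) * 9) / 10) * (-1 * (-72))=729 / 20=36.45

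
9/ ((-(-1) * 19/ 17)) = 153/ 19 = 8.05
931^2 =866761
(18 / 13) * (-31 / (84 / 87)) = -8091 / 182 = -44.46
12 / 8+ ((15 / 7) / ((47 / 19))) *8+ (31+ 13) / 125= 722327 / 82250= 8.78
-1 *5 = -5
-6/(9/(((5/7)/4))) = -0.12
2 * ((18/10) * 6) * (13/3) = 468/5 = 93.60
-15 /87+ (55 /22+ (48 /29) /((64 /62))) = 114 /29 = 3.93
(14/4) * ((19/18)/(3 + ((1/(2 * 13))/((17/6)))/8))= 58786/47763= 1.23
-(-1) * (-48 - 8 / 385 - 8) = -21568 / 385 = -56.02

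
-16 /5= -3.20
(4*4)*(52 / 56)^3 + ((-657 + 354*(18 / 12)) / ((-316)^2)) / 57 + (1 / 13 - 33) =-85075308663 / 4229950088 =-20.11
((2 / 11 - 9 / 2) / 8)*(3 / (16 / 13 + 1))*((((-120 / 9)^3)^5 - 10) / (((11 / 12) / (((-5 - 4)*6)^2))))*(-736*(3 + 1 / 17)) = -50751395153838086782142903494400 / 130461111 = -389015506343787665445704.40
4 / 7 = 0.57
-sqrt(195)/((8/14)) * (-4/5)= 7 * sqrt(195)/5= 19.55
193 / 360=0.54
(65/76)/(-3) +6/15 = 131/1140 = 0.11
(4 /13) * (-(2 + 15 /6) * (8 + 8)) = -288 /13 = -22.15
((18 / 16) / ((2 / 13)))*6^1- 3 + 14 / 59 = 19405 / 472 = 41.11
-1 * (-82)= 82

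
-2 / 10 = -1 / 5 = -0.20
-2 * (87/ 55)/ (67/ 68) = -11832/ 3685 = -3.21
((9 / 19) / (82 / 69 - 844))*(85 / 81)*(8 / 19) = -7820 / 31490391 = -0.00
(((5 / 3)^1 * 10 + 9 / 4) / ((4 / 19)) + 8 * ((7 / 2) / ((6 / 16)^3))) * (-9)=-268193 / 48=-5587.35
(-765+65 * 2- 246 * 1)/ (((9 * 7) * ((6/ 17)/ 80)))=-3169.74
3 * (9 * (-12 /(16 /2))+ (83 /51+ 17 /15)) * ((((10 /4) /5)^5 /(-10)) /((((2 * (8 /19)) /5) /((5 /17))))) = 104063 /591872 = 0.18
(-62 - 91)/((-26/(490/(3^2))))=4165/13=320.38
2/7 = 0.29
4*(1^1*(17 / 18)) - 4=-2 / 9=-0.22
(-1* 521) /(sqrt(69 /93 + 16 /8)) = -521* sqrt(2635) /85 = -314.64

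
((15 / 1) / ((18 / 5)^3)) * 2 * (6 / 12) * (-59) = -36875 / 1944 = -18.97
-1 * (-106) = 106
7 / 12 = 0.58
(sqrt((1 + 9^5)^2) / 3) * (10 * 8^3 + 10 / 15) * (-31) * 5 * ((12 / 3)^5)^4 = -154596332695409655808000 / 9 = -17177370299489961756444.44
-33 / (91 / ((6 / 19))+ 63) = -198 / 2107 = -0.09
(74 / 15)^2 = 5476 / 225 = 24.34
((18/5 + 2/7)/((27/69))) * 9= 3128/35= 89.37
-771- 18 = -789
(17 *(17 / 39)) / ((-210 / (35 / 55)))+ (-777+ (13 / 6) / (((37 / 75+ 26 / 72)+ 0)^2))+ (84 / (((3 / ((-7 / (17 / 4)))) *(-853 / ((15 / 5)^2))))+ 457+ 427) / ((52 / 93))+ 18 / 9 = 89374839185742871 / 110364443831070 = 809.82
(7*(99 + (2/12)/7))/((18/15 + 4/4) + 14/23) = 478285/1938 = 246.79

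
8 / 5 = 1.60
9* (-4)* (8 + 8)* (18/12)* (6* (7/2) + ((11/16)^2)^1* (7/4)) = -18858.66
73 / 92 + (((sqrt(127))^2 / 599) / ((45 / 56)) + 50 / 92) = 3969769 / 2479860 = 1.60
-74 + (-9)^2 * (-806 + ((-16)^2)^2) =5243056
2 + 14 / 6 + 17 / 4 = 103 / 12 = 8.58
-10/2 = -5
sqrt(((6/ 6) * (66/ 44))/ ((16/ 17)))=sqrt(102)/ 8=1.26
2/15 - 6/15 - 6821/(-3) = 11367/5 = 2273.40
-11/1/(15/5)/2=-1.83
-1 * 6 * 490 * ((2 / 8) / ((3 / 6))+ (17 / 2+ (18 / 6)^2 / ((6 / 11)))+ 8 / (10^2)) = -75205.20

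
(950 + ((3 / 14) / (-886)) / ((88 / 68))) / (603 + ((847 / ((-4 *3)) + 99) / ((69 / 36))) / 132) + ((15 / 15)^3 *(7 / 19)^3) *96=26138330756217 / 4099575889178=6.38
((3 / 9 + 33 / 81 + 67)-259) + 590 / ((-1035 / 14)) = -123728 / 621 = -199.24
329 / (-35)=-47 / 5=-9.40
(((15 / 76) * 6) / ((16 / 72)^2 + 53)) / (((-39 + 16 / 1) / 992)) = -1807920 / 1877789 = -0.96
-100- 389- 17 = -506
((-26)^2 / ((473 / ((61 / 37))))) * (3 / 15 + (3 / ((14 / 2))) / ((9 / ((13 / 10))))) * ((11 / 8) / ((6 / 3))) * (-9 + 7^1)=-113399 / 133644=-0.85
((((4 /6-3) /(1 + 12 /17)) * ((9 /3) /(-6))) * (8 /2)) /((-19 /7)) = -1.01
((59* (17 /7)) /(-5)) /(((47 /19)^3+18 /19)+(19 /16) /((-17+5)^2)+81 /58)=-459665816832 /280525498855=-1.64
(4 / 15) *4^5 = 4096 / 15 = 273.07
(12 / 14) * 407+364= 4990 / 7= 712.86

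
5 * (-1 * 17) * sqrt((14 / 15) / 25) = -17 * sqrt(210) / 15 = -16.42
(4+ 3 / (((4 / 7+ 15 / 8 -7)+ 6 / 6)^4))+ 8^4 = 4100.02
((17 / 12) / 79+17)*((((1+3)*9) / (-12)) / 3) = -16133 / 948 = -17.02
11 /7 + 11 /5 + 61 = 64.77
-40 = -40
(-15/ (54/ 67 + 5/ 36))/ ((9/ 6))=-24120/ 2279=-10.58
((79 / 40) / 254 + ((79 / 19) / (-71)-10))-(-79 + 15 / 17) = 15859529547 / 232999280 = 68.07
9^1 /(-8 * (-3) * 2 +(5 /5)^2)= 9 /49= 0.18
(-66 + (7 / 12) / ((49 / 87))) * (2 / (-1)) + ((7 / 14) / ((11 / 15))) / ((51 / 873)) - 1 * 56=112050 / 1309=85.60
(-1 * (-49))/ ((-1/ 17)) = -833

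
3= 3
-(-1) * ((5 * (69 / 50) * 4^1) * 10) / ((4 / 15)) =1035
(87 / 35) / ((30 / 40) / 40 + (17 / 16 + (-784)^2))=928 / 229471977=0.00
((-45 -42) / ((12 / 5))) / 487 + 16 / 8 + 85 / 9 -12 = -11045 / 17532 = -0.63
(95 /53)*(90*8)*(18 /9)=136800 /53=2581.13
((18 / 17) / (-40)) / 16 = -9 / 5440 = -0.00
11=11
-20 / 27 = -0.74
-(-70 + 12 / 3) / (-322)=-33 / 161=-0.20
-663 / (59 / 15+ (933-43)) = -0.74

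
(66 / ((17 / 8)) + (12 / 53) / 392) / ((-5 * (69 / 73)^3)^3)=-53818108576816903615993 / 130431185487737911176750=-0.41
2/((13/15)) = 30/13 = 2.31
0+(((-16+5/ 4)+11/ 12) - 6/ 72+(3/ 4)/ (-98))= -16375/ 1176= -13.92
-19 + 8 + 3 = -8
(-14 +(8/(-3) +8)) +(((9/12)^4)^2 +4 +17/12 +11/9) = -1136983/589824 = -1.93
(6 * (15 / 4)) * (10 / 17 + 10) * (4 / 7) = 16200 / 119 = 136.13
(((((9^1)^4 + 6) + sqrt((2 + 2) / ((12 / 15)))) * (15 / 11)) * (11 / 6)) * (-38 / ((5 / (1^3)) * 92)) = -124773 / 92 - 19 * sqrt(5) / 92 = -1356.69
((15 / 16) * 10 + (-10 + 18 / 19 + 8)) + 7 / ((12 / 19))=8849 / 456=19.41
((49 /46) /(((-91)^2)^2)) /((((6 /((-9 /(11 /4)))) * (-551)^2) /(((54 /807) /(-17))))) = 0.00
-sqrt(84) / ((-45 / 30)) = 4 * sqrt(21) / 3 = 6.11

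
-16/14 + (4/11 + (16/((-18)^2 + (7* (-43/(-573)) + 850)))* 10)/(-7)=-1.21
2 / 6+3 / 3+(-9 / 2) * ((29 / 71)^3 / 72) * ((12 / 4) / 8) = 1.33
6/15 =2/5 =0.40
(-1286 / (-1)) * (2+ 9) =14146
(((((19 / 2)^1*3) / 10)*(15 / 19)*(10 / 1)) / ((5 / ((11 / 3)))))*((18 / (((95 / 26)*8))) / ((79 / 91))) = 351351 / 30020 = 11.70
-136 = -136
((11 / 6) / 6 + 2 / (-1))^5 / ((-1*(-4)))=-844596301 / 241864704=-3.49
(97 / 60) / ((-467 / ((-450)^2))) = -327375 / 467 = -701.02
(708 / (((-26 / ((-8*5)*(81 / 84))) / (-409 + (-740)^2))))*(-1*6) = -313803094680 / 91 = -3448385655.82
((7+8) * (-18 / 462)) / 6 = -15 / 154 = -0.10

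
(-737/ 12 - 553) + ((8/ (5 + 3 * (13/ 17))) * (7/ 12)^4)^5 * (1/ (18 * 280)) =-1517325987375496901297271804567289/ 2469539108734596558934203432960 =-614.42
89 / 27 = 3.30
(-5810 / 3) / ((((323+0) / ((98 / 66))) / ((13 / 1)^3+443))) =-22775200 / 969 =-23503.82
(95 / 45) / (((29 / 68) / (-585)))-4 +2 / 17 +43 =-1408375 / 493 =-2856.74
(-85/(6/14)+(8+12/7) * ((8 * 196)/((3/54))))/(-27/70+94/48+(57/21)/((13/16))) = 2991836120/53653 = 55762.70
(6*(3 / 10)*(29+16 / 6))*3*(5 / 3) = 285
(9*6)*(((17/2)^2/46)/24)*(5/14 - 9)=-314721/10304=-30.54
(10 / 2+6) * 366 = 4026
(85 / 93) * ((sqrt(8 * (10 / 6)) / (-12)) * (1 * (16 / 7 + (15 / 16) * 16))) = -10285 * sqrt(30) / 11718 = -4.81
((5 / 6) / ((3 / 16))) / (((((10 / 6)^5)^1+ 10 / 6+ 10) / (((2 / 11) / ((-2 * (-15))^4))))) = 1 / 24585000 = 0.00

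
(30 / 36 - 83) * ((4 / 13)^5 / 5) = -252416 / 5569395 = -0.05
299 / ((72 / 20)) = 83.06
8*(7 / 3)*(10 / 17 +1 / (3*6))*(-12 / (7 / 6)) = -6304 / 51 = -123.61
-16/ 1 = -16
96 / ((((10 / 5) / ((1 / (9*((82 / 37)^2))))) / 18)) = 32856 / 1681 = 19.55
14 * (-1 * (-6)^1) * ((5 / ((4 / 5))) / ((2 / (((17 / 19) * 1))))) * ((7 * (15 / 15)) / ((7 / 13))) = 116025 / 38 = 3053.29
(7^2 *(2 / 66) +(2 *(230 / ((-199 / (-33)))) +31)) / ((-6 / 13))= -4642742 / 19701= -235.66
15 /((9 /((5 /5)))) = 5 /3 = 1.67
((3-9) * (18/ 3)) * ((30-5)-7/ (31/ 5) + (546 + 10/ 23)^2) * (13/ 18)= -127321604904/ 16399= -7763985.91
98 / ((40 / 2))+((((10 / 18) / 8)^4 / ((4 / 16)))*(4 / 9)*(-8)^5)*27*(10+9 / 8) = -8792837 / 21870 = -402.05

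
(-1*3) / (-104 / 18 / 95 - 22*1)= 0.14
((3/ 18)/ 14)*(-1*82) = -41/ 42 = -0.98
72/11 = 6.55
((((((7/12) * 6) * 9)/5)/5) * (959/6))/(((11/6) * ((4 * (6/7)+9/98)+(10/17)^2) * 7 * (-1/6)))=-733341546/30113875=-24.35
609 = 609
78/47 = 1.66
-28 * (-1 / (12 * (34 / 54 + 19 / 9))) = 63 / 74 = 0.85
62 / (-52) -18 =-499 / 26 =-19.19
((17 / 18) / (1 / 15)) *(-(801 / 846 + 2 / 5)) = -3587 / 188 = -19.08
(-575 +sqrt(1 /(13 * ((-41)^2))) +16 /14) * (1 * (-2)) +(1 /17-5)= 135990 /119-2 * sqrt(13) /533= 1142.76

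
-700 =-700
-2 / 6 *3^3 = -9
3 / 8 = 0.38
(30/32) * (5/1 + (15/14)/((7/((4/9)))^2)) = 4.69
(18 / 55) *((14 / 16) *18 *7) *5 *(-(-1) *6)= 1082.45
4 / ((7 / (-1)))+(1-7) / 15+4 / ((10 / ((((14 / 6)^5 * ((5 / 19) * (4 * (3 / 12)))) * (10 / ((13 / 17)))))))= 197962586 / 2100735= 94.23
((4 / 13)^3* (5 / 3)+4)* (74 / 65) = 1974616 / 428415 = 4.61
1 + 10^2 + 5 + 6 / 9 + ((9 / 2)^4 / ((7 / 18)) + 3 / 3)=195235 / 168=1162.11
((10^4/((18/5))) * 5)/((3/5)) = 625000/27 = 23148.15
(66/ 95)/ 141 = 22/ 4465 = 0.00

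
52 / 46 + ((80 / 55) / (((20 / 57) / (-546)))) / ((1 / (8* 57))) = -1305628714 / 1265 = -1032117.56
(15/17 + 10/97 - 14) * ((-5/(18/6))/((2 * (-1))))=-107305/9894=-10.85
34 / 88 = 17 / 44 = 0.39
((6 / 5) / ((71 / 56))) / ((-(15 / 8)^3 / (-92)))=5275648 / 399375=13.21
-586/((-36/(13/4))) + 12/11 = 42763/792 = 53.99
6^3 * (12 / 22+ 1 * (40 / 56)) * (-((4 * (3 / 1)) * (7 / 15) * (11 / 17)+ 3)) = -11795976 / 6545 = -1802.29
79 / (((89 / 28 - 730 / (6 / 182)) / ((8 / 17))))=-53088 / 31616141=-0.00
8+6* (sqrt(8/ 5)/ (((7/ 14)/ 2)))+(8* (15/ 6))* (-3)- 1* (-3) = -49+48* sqrt(10)/ 5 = -18.64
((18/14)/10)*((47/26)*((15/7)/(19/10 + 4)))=6345/75166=0.08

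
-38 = -38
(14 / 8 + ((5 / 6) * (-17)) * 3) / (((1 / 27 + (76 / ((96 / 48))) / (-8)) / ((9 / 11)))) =39609 / 5599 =7.07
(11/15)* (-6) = -4.40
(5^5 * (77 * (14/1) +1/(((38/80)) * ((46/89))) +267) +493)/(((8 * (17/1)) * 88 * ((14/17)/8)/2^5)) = 3685087132/33649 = 109515.50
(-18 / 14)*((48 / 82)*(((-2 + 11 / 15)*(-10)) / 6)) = -456 / 287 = -1.59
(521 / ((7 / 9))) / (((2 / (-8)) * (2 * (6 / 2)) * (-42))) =521 / 49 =10.63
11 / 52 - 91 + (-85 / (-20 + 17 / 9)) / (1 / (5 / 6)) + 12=-634661 / 8476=-74.88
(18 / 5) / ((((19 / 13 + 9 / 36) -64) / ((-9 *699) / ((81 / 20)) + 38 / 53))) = 77022192 / 858335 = 89.73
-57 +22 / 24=-673 / 12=-56.08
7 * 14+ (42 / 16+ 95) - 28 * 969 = -215491 / 8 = -26936.38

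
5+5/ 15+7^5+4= 50449/ 3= 16816.33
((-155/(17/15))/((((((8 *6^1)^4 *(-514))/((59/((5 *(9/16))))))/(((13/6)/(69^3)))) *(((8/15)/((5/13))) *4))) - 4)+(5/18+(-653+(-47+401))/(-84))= -208250889022313609/1279981074000642048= -0.16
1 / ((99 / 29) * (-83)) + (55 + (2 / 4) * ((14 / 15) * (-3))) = 2202011 / 41085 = 53.60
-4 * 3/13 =-12/13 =-0.92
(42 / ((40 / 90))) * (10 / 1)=945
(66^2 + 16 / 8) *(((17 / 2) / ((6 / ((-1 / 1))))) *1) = -37043 / 6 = -6173.83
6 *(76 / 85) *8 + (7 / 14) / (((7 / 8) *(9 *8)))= 459733 / 10710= 42.93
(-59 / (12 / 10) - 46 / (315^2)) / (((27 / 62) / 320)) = -19358318528 / 535815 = -36128.74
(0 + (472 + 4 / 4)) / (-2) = -473 / 2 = -236.50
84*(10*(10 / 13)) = 8400 / 13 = 646.15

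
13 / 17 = 0.76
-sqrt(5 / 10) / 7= -sqrt(2) / 14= -0.10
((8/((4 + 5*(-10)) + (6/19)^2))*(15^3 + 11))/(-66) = 2444692/273405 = 8.94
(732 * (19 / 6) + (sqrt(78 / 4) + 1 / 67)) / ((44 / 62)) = 31 * sqrt(78) / 44 + 4814517 / 1474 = 3272.52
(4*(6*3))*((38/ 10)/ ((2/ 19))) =2599.20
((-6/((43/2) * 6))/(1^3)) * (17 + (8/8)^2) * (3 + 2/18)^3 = -87808/3483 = -25.21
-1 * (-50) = 50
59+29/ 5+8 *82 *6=20004/ 5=4000.80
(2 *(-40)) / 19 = -80 / 19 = -4.21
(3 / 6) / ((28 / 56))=1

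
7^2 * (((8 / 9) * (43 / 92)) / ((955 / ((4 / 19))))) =16856 / 3756015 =0.00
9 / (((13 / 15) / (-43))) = -5805 / 13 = -446.54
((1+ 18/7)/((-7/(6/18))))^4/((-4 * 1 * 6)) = -0.00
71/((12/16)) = 284/3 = 94.67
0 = 0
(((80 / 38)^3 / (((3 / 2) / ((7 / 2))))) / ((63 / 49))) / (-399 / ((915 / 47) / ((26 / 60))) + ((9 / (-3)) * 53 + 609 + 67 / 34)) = 81300800000 / 2127329090487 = 0.04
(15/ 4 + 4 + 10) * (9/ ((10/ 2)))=639/ 20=31.95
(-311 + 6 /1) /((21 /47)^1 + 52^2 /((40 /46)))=-71675 /730861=-0.10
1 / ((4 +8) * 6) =1 / 72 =0.01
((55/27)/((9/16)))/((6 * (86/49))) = 10780/31347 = 0.34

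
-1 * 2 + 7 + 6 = 11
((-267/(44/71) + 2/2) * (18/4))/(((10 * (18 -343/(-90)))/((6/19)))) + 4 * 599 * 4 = 15723399853/1641068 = 9581.20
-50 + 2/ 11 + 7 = -471/ 11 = -42.82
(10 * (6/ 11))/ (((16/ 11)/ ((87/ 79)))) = 1305/ 316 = 4.13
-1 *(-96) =96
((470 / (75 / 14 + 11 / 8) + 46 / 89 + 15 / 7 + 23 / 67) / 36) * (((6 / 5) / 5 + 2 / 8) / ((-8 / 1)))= -222809867 / 1798440800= -0.12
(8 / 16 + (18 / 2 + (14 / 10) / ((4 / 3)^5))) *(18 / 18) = 50341 / 5120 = 9.83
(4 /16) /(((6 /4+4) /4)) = 2 /11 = 0.18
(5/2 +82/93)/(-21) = -629/3906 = -0.16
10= 10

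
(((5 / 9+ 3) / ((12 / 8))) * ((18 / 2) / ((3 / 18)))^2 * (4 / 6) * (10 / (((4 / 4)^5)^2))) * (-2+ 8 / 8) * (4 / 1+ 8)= -552960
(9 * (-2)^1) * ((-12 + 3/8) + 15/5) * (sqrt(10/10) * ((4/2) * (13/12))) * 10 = 13455/4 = 3363.75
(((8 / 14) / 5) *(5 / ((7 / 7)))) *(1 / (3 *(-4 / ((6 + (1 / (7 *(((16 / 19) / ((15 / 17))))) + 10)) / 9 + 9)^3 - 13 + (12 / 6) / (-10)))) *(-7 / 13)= 63288531795753170 / 8147196466659900819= 0.01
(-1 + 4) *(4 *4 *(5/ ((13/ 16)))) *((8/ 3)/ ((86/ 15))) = 76800/ 559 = 137.39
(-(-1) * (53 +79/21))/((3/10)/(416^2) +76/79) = 162963374080/2761978737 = 59.00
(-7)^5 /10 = -16807 /10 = -1680.70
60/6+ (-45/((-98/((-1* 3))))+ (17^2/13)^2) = 8327863/16562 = 502.83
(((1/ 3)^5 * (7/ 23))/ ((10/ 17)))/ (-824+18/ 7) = -833/ 321367500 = -0.00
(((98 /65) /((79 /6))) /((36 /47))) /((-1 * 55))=-2303 /847275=-0.00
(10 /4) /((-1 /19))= -95 /2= -47.50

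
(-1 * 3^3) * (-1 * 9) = 243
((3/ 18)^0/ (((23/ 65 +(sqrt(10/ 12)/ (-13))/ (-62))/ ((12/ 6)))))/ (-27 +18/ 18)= -2652360/ 12200731 +1550 * sqrt(30)/ 12200731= -0.22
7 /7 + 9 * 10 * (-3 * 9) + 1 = -2428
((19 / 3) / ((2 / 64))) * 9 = 1824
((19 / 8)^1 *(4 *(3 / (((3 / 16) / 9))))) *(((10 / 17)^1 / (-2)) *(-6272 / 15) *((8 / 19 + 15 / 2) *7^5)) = 380753576448 / 17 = 22397269202.82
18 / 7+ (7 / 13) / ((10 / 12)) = 1464 / 455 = 3.22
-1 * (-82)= 82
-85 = -85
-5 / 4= -1.25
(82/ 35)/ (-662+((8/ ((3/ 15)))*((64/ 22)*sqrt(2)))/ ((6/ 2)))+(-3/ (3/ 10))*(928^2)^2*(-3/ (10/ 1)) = 9227263137844172848701/ 4147245515- 173184*sqrt(2)/ 829449103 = 2224913645568.00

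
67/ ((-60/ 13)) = -871/ 60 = -14.52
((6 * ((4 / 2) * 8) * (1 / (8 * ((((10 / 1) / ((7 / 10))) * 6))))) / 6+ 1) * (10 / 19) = 307 / 570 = 0.54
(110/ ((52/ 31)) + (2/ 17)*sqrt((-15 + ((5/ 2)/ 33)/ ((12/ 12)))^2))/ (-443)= -982115/ 6461598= -0.15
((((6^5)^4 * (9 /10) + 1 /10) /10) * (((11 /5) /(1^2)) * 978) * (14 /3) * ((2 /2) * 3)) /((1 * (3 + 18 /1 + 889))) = 35399657248377747303 /3250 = 10892202230270076.09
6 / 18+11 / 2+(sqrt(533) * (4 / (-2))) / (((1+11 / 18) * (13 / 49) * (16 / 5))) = 35 / 6- 2205 * sqrt(533) / 1508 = -27.92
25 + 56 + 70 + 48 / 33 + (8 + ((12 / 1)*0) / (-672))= 1765 / 11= 160.45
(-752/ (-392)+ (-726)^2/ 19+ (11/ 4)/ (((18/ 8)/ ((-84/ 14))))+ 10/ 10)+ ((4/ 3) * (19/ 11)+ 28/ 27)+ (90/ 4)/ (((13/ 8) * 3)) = 99729707963/ 3594591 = 27744.38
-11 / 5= -2.20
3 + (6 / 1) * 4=27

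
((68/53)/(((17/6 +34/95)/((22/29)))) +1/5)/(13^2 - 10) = 415259/130744905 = 0.00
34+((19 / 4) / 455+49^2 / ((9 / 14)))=3768.90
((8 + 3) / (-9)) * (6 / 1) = -22 / 3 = -7.33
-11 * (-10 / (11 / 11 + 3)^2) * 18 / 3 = 165 / 4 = 41.25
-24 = -24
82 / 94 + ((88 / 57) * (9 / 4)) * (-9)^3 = -2260579 / 893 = -2531.44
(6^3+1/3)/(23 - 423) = -649/1200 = -0.54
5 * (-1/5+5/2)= 23/2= 11.50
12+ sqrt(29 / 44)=12.81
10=10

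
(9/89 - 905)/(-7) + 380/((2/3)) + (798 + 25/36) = 33596375/22428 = 1497.97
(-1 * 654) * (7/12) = -763/2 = -381.50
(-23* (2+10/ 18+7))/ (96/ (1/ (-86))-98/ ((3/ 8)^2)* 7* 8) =0.00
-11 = -11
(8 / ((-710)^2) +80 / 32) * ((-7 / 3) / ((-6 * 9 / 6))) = 1470301 / 2268450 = 0.65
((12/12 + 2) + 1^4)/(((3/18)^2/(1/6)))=24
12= 12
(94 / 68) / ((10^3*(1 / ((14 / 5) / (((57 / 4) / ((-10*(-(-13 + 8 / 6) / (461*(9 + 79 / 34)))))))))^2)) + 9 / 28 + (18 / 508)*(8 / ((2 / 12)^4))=122895167592417665059 / 334234446920104500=367.69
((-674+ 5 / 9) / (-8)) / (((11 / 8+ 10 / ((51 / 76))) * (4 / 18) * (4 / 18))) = 95931 / 916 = 104.73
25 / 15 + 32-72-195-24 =-772 / 3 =-257.33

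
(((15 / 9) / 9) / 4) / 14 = 5 / 1512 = 0.00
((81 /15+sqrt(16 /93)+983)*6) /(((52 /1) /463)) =926*sqrt(93) /403+3432219 /65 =52825.53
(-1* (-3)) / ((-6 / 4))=-2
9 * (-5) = -45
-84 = -84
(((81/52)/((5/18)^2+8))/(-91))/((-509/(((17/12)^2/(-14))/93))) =-70227/10942485045856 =-0.00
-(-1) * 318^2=101124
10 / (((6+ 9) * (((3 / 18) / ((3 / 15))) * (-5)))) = -0.16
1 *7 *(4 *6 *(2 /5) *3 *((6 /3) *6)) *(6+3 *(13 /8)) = 131544 /5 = 26308.80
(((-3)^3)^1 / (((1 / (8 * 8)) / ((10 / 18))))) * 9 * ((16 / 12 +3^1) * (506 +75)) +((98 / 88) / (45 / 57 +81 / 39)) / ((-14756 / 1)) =-1428461412619969 / 65668416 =-21752640.00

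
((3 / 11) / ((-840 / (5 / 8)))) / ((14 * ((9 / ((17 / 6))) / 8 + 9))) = -17 / 11021472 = -0.00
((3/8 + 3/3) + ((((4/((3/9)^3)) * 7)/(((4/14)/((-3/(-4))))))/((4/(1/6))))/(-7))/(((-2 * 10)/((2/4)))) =167/640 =0.26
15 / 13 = 1.15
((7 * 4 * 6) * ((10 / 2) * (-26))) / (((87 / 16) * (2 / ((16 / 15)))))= -186368 / 87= -2142.16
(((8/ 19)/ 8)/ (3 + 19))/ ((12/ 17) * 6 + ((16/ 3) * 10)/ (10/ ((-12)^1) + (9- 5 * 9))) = 221/ 257488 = 0.00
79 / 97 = 0.81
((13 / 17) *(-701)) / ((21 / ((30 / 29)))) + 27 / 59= -5283493 / 203609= -25.95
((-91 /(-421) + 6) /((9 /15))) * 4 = 52340 /1263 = 41.44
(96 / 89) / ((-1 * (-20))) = 24 / 445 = 0.05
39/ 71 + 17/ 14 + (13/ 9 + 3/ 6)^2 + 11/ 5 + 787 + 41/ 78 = 795.27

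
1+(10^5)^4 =100000000000000000001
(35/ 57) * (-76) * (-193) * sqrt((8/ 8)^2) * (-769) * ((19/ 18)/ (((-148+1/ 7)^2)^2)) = -94788891722/ 6196624203375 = -0.02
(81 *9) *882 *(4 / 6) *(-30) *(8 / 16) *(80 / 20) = -25719120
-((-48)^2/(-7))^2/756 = -49152/343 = -143.30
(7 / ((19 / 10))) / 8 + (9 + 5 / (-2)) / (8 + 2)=1.11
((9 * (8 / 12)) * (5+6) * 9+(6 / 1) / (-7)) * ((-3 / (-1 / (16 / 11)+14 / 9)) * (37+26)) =-129143.81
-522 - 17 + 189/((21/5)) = -494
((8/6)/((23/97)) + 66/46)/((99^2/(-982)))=-478234/676269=-0.71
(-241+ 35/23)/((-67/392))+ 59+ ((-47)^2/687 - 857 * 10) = -7523584336/1058667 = -7106.66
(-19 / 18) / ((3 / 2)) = -19 / 27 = -0.70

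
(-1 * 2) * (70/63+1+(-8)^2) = -1190/9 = -132.22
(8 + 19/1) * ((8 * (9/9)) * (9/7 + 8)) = 14040/7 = 2005.71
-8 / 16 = -1 / 2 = -0.50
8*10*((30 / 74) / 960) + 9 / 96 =151 / 1184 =0.13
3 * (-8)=-24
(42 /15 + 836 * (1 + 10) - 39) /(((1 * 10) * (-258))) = -45799 /12900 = -3.55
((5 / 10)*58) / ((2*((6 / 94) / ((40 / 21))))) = 27260 / 63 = 432.70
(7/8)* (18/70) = 9/40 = 0.22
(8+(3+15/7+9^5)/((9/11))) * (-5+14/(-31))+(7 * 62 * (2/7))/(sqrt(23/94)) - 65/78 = -512372243/1302+124 * sqrt(2162)/23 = -393276.39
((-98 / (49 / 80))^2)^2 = 655360000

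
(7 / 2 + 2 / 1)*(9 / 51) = 33 / 34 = 0.97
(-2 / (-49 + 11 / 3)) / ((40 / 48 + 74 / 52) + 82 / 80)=0.01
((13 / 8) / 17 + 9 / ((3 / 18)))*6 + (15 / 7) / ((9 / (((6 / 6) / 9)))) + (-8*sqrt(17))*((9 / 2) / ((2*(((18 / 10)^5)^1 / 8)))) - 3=4133203 / 12852 - 50000*sqrt(17) / 6561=290.18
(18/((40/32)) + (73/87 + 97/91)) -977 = -960.69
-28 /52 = -0.54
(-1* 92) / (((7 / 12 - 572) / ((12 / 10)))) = 6624 / 34285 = 0.19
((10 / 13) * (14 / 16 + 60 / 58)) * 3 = 6645 / 1508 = 4.41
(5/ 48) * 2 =5/ 24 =0.21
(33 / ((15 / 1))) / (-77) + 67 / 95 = 90 / 133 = 0.68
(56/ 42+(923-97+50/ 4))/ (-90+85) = -5039/ 30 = -167.97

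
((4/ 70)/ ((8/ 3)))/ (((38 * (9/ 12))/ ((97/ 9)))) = 97/ 11970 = 0.01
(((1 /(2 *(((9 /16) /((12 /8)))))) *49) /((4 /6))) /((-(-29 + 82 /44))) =2156 /597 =3.61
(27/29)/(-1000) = -27/29000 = -0.00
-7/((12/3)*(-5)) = 7/20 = 0.35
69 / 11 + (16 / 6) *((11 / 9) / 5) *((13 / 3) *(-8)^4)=51572009 / 4455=11576.21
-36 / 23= -1.57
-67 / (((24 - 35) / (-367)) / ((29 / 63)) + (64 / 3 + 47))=-2139243 / 2183894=-0.98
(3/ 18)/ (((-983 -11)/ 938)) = -0.16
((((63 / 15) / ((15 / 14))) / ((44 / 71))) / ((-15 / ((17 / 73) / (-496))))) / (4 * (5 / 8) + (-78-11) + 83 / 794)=-23479771 / 10245660084000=-0.00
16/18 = 0.89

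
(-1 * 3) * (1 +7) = -24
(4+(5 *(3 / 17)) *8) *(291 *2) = 109416 / 17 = 6436.24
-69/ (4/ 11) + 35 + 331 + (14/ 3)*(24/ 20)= 3637/ 20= 181.85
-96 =-96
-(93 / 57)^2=-961 / 361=-2.66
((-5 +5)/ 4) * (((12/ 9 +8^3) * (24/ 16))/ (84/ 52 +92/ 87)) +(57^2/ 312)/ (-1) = -10.41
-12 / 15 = -4 / 5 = -0.80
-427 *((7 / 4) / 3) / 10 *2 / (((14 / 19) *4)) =-8113 / 480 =-16.90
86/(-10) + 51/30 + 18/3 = -9/10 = -0.90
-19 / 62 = -0.31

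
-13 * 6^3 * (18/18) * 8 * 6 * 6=-808704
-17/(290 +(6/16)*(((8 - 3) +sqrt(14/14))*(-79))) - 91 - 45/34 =-1411723/15266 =-92.47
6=6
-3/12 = -1/4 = -0.25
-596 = -596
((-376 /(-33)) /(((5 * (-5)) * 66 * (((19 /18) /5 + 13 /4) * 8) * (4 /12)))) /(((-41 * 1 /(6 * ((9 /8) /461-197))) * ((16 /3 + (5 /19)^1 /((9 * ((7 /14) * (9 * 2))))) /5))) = -0.02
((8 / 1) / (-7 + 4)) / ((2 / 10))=-40 / 3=-13.33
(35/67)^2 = 1225/4489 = 0.27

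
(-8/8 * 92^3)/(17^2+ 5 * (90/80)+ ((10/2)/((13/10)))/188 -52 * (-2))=-3806226944/1948579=-1953.33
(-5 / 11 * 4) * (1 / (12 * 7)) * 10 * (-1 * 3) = 50 / 77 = 0.65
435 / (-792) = -145 / 264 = -0.55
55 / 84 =0.65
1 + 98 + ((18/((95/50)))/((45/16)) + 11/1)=2154/19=113.37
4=4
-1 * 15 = -15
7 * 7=49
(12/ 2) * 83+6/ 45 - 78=6302/ 15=420.13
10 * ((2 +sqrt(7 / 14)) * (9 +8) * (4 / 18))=170 * sqrt(2) / 9 +680 / 9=102.27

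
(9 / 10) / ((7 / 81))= 729 / 70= 10.41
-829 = -829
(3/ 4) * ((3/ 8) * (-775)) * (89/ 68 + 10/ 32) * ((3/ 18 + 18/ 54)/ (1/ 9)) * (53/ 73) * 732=-268504933725/ 317696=-845163.09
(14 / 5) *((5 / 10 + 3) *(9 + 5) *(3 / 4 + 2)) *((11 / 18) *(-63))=-290521 / 20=-14526.05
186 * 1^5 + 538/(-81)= 14528/81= 179.36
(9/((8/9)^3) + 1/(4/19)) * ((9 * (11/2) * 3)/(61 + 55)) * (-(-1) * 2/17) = 157113/59392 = 2.65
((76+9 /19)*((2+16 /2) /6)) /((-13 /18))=-43590 /247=-176.48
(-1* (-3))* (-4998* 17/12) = -42483/2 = -21241.50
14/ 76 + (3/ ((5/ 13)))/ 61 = 3617/ 11590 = 0.31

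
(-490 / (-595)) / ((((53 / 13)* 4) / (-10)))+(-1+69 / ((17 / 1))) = 2.55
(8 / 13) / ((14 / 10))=40 / 91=0.44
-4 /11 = -0.36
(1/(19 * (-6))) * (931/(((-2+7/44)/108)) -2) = 81931/171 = 479.13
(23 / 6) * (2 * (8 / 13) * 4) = 736 / 39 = 18.87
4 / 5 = 0.80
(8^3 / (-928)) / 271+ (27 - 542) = -4047401 / 7859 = -515.00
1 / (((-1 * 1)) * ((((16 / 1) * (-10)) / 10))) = 1 / 16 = 0.06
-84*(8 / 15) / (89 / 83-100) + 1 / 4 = 16489 / 23460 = 0.70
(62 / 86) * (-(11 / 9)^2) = -3751 / 3483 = -1.08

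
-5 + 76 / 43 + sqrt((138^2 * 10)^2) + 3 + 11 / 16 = 131023033 / 688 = 190440.45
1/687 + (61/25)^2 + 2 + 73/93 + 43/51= 9.58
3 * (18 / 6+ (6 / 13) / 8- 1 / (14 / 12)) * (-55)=-132165 / 364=-363.09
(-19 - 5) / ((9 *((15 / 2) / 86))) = -1376 / 45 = -30.58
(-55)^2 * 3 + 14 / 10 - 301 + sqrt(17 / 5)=8777.24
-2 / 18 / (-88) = 0.00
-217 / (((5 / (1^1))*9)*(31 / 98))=-686 / 45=-15.24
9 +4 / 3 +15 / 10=71 / 6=11.83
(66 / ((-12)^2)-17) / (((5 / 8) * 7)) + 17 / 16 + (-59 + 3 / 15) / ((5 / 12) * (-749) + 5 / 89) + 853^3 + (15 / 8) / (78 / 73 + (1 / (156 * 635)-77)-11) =218433053272476061185001139 / 351942135332449200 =620650474.45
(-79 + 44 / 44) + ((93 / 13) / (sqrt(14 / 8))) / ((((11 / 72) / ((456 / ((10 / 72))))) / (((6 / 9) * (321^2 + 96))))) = -78 + 15115969944576 * sqrt(7) / 5005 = 7990628752.94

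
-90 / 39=-30 / 13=-2.31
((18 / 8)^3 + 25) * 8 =2329 / 8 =291.12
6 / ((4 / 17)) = 51 / 2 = 25.50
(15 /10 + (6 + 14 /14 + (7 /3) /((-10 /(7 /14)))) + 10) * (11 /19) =12133 /1140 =10.64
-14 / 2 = -7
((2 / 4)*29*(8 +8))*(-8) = -1856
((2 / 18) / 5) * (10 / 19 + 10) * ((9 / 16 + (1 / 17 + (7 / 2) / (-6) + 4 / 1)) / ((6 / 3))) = 16475 / 34884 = 0.47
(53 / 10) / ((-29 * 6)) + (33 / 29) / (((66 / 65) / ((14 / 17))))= 26399 / 29580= 0.89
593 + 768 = 1361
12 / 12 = 1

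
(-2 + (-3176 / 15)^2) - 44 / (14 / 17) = 70521532 / 1575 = 44775.58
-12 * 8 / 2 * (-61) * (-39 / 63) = -12688 / 7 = -1812.57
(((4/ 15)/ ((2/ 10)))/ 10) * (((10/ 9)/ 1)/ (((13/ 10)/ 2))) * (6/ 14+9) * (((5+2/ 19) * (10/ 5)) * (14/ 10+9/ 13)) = 9287168/ 202293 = 45.91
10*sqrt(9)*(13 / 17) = 22.94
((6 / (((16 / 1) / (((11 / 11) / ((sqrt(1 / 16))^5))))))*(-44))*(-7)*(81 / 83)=9580032 / 83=115422.07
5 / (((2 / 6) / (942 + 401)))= 20145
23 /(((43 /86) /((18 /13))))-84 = -264 /13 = -20.31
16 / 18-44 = -388 / 9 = -43.11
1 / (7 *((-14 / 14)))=-0.14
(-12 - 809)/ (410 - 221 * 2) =821/ 32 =25.66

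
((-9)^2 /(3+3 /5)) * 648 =14580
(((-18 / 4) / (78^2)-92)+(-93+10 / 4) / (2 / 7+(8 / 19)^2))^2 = 305878657635769 / 3701505600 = 82636.28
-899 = -899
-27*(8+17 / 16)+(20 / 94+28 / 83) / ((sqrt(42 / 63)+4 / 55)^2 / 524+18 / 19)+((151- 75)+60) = -12392757532330715342879 / 114633537903059866576- 405235538598000*sqrt(6) / 7164596118941241661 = -108.11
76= 76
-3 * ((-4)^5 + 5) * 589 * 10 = 18005730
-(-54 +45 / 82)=53.45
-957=-957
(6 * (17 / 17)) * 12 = 72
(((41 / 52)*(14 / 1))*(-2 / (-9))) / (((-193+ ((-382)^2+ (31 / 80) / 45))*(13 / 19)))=2181200 / 88662745639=0.00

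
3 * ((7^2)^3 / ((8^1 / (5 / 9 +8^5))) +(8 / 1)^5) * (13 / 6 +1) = 659281939151 / 144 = 4578346799.66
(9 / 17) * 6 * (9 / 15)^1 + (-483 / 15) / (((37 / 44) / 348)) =-8380590 / 629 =-13323.67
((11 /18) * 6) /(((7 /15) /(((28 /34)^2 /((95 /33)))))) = 10164 /5491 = 1.85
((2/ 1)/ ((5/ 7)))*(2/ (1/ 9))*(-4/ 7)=-144/ 5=-28.80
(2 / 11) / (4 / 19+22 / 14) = 266 / 2607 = 0.10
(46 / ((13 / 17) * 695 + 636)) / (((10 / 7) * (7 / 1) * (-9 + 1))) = -391 / 793880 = -0.00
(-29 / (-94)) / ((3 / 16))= 232 / 141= 1.65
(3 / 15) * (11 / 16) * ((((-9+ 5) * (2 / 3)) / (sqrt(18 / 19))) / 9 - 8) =-11 / 10 - 11 * sqrt(38) / 1620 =-1.14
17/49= 0.35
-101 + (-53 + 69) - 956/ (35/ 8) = -10623/ 35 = -303.51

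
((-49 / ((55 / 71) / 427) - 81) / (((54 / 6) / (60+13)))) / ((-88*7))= 27192281 / 76230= 356.71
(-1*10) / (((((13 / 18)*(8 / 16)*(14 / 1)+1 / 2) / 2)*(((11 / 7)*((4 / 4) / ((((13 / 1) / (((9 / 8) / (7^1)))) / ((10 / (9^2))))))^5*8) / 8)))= -47543375269245413376 / 171875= -276616001566518.77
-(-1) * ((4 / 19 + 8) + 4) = 232 / 19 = 12.21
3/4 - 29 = -113/4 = -28.25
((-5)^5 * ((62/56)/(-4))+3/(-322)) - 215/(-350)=1592631/1840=865.56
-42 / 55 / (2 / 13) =-273 / 55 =-4.96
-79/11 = -7.18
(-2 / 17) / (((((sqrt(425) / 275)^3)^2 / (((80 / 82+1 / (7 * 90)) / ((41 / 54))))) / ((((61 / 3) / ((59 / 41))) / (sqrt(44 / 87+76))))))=-8523982010190625 * sqrt(2262) / 294166307344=-1378148.12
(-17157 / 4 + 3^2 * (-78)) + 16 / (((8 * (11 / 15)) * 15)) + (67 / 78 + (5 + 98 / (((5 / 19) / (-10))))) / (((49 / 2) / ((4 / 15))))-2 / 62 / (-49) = -5620810583 / 1117116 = -5031.54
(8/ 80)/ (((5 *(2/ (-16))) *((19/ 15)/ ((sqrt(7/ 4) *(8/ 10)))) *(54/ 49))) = -196 *sqrt(7)/ 4275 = -0.12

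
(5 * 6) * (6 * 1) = 180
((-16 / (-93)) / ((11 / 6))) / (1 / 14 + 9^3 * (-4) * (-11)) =448 / 153131165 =0.00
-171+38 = -133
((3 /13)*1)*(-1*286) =-66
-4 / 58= -2 / 29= -0.07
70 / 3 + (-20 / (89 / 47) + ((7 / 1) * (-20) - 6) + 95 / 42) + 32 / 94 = -22949183 / 175686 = -130.63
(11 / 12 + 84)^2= 1038361 / 144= 7210.84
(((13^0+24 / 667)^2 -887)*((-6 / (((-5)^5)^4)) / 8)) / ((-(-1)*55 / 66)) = 1773625779 / 212139606475830078125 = 0.00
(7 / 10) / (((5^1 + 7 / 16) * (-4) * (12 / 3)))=-0.01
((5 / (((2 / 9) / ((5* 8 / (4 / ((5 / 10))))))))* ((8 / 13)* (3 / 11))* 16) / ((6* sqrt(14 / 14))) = 7200 / 143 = 50.35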